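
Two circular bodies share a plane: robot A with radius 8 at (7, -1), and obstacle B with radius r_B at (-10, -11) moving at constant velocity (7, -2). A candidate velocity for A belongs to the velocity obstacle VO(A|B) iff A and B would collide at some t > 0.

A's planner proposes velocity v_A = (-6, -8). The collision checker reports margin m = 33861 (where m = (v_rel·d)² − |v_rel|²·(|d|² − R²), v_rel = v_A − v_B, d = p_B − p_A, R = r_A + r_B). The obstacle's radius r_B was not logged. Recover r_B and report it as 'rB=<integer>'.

m = 33861
d = (-17, -10);  v_rel = (-13, -6),  |v_rel|² = 205
v_rel×d = (-13)·(-10) − (-6)·(-17) = 28
since m = R²·205 − 28²:  R² = (784 + 33861) / 205 = 169
R = √169 = 13  ⇒  r_B = 13 − 8 = 5

rB=5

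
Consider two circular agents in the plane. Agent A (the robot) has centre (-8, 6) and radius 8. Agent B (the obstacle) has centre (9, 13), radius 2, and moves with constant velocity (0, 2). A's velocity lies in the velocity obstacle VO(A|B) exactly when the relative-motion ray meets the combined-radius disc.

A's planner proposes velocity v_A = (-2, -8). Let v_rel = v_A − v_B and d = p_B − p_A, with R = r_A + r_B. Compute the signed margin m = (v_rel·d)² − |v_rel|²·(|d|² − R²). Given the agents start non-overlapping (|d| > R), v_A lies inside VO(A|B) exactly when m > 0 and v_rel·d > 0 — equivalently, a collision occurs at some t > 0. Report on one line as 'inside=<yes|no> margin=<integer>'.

d = (17, 7),  |d|² = 338;  R = 8+2 = 10,  c = 338−10² = 238
v_rel = (-2, -10),  |v_rel|² = 104;  v_rel·d = (-2)·(17) + (-10)·(7) = -104
104·t² + 208·t + 238 = 0  ⇒  m = (-104)² − 104·238 = -13936
m = -13936 < 0,  v_rel·d = -104 < 0  ⇒  outside

inside=no margin=-13936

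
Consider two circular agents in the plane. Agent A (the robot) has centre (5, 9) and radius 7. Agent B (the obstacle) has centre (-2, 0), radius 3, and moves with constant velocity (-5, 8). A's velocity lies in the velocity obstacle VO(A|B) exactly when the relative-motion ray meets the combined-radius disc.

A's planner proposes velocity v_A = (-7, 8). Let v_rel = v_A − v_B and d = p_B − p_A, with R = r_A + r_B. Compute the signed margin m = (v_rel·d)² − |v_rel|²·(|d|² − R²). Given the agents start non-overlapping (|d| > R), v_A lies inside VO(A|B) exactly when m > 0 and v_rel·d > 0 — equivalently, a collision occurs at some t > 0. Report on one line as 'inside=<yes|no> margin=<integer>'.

d = (-7, -9),  |d|² = 130;  R = 7+3 = 10,  c = 130−10² = 30
v_rel = (-2, 0),  |v_rel|² = 4;  v_rel·d = (-2)·(-7) + (0)·(-9) = 14
4·t² − 28·t + 30 = 0  ⇒  m = 14² − 4·30 = 76
m = 76 > 0,  v_rel·d = 14 > 0  ⇒  inside

inside=yes margin=76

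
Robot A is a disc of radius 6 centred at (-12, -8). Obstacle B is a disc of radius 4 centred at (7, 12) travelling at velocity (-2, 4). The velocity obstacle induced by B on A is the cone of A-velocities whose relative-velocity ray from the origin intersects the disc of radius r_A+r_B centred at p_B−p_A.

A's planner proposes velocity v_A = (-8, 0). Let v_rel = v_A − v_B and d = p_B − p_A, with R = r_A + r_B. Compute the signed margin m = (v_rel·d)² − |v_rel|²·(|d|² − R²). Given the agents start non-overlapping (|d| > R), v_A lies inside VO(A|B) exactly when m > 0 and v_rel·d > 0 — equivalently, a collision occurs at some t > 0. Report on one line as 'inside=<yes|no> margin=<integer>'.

d = (19, 20),  |d|² = 761;  R = 6+4 = 10,  c = 761−10² = 661
v_rel = (-6, -4),  |v_rel|² = 52;  v_rel·d = (-6)·(19) + (-4)·(20) = -194
52·t² + 388·t + 661 = 0  ⇒  m = (-194)² − 52·661 = 3264
m = 3264 > 0,  v_rel·d = -194 < 0  ⇒  outside

inside=no margin=3264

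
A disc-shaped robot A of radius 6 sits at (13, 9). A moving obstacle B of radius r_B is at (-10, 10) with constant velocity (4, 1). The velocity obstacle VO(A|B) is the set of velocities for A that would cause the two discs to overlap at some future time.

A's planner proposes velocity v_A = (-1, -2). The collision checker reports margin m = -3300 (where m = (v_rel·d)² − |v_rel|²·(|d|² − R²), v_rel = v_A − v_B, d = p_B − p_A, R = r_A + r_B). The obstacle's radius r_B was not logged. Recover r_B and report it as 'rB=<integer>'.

m = -3300
d = (-23, 1);  v_rel = (-5, -3),  |v_rel|² = 34
v_rel×d = (-5)·(1) − (-3)·(-23) = -74
since m = R²·34 − (-74)²:  R² = (5476 + -3300) / 34 = 64
R = √64 = 8  ⇒  r_B = 8 − 6 = 2

rB=2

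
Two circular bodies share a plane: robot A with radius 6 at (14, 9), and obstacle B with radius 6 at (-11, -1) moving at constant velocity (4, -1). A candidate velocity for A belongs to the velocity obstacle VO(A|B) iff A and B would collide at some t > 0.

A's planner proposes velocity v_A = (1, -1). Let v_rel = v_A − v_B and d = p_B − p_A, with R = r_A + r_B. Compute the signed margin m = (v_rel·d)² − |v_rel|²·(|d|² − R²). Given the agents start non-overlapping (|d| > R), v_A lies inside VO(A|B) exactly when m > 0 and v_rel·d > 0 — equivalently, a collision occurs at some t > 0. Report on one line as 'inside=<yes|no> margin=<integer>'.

d = (-25, -10),  |d|² = 725;  R = 6+6 = 12,  c = 725−12² = 581
v_rel = (-3, 0),  |v_rel|² = 9;  v_rel·d = (-3)·(-25) + (0)·(-10) = 75
9·t² − 150·t + 581 = 0  ⇒  m = 75² − 9·581 = 396
m = 396 > 0,  v_rel·d = 75 > 0  ⇒  inside

inside=yes margin=396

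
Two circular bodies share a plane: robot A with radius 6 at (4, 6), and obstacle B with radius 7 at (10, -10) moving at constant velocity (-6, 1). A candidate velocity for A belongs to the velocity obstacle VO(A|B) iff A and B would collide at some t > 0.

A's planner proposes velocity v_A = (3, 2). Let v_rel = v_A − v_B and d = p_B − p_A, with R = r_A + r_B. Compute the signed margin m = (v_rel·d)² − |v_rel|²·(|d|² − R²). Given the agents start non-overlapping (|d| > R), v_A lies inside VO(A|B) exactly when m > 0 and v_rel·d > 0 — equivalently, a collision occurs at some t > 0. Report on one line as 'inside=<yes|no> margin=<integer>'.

d = (6, -16),  |d|² = 292;  R = 6+7 = 13,  c = 292−13² = 123
v_rel = (9, 1),  |v_rel|² = 82;  v_rel·d = (9)·(6) + (1)·(-16) = 38
82·t² − 76·t + 123 = 0  ⇒  m = 38² − 82·123 = -8642
m = -8642 < 0,  v_rel·d = 38 > 0  ⇒  outside

inside=no margin=-8642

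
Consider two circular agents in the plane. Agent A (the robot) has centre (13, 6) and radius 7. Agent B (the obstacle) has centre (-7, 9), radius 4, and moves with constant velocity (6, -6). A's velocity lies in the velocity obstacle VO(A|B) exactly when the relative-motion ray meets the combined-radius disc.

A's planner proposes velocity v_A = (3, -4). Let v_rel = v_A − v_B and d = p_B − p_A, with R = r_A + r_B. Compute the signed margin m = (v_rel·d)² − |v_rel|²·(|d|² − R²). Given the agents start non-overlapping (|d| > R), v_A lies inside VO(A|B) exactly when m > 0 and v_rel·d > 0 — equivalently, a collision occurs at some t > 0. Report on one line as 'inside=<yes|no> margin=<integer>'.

d = (-20, 3),  |d|² = 409;  R = 7+4 = 11,  c = 409−11² = 288
v_rel = (-3, 2),  |v_rel|² = 13;  v_rel·d = (-3)·(-20) + (2)·(3) = 66
13·t² − 132·t + 288 = 0  ⇒  m = 66² − 13·288 = 612
m = 612 > 0,  v_rel·d = 66 > 0  ⇒  inside

inside=yes margin=612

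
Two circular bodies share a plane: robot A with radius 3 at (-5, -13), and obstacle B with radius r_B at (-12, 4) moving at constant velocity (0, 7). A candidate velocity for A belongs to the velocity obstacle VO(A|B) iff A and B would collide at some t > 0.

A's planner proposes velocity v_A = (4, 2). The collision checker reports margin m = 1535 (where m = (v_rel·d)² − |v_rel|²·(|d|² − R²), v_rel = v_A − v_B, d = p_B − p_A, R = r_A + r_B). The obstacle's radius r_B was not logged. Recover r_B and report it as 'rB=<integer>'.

m = 1535
d = (-7, 17);  v_rel = (4, -5),  |v_rel|² = 41
v_rel×d = (4)·(17) − (-5)·(-7) = 33
since m = R²·41 − 33²:  R² = (1089 + 1535) / 41 = 64
R = √64 = 8  ⇒  r_B = 8 − 3 = 5

rB=5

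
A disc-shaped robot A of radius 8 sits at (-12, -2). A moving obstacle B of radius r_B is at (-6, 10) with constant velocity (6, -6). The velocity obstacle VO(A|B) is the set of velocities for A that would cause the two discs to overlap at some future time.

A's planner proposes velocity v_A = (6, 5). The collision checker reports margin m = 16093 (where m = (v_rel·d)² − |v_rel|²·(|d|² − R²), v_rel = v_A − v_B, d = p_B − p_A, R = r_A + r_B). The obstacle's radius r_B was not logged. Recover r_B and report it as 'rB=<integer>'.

m = 16093
d = (6, 12);  v_rel = (0, 11),  |v_rel|² = 121
v_rel×d = (0)·(12) − (11)·(6) = -66
since m = R²·121 − (-66)²:  R² = (4356 + 16093) / 121 = 169
R = √169 = 13  ⇒  r_B = 13 − 8 = 5

rB=5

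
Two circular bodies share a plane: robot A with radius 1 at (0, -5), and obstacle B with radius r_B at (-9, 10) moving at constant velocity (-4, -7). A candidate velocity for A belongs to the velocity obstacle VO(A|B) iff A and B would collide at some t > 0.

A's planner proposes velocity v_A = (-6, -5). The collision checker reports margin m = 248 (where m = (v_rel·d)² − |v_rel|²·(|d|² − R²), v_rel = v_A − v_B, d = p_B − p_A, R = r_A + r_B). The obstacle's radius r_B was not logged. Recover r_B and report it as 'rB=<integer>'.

m = 248
d = (-9, 15);  v_rel = (-2, 2),  |v_rel|² = 8
v_rel×d = (-2)·(15) − (2)·(-9) = -12
since m = R²·8 − (-12)²:  R² = (144 + 248) / 8 = 49
R = √49 = 7  ⇒  r_B = 7 − 1 = 6

rB=6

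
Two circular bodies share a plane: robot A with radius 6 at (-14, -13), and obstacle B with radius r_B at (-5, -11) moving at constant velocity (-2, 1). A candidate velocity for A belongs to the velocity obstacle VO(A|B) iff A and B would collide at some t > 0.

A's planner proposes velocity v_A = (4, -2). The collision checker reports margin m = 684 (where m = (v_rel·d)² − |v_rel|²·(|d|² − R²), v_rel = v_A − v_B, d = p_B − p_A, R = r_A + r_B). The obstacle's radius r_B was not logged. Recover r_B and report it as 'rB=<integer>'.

m = 684
d = (9, 2);  v_rel = (6, -3),  |v_rel|² = 45
v_rel×d = (6)·(2) − (-3)·(9) = 39
since m = R²·45 − 39²:  R² = (1521 + 684) / 45 = 49
R = √49 = 7  ⇒  r_B = 7 − 6 = 1

rB=1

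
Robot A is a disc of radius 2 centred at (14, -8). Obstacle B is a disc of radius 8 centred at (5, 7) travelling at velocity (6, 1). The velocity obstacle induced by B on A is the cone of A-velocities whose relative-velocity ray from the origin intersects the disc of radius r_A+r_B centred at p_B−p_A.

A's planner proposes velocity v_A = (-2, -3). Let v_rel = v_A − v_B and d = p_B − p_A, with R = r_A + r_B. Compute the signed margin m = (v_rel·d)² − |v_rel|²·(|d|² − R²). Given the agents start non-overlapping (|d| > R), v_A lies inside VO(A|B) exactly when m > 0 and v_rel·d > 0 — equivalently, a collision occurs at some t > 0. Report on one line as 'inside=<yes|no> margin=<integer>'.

d = (-9, 15),  |d|² = 306;  R = 2+8 = 10,  c = 306−10² = 206
v_rel = (-8, -4),  |v_rel|² = 80;  v_rel·d = (-8)·(-9) + (-4)·(15) = 12
80·t² − 24·t + 206 = 0  ⇒  m = 12² − 80·206 = -16336
m = -16336 < 0,  v_rel·d = 12 > 0  ⇒  outside

inside=no margin=-16336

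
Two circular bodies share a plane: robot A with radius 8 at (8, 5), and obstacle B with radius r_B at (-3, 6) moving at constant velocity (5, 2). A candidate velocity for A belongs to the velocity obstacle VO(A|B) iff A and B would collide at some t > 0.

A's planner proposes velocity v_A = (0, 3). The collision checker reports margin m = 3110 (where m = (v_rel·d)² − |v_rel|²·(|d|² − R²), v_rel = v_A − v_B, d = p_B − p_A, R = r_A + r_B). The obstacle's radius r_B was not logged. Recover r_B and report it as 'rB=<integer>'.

m = 3110
d = (-11, 1);  v_rel = (-5, 1),  |v_rel|² = 26
v_rel×d = (-5)·(1) − (1)·(-11) = 6
since m = R²·26 − 6²:  R² = (36 + 3110) / 26 = 121
R = √121 = 11  ⇒  r_B = 11 − 8 = 3

rB=3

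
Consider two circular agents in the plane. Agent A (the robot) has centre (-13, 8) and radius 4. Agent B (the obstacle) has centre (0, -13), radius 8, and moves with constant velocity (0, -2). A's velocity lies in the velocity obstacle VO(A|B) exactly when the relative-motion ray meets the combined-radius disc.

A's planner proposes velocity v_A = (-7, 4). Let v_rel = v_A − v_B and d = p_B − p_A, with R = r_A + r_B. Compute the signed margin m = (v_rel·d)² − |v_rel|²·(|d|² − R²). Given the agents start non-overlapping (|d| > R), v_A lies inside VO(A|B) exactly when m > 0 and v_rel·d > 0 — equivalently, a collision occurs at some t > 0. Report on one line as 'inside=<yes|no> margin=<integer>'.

d = (13, -21),  |d|² = 610;  R = 4+8 = 12,  c = 610−12² = 466
v_rel = (-7, 6),  |v_rel|² = 85;  v_rel·d = (-7)·(13) + (6)·(-21) = -217
85·t² + 434·t + 466 = 0  ⇒  m = (-217)² − 85·466 = 7479
m = 7479 > 0,  v_rel·d = -217 < 0  ⇒  outside

inside=no margin=7479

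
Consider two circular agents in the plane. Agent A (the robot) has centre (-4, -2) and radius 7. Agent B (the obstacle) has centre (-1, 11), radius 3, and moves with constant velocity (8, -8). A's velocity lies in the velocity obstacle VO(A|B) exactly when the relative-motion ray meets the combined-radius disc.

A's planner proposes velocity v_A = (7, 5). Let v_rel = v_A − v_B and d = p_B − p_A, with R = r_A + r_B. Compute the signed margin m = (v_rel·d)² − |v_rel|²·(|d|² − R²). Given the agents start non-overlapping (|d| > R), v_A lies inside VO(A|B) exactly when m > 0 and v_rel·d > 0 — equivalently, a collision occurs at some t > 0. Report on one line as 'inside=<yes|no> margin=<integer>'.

d = (3, 13),  |d|² = 178;  R = 7+3 = 10,  c = 178−10² = 78
v_rel = (-1, 13),  |v_rel|² = 170;  v_rel·d = (-1)·(3) + (13)·(13) = 166
170·t² − 332·t + 78 = 0  ⇒  m = 166² − 170·78 = 14296
m = 14296 > 0,  v_rel·d = 166 > 0  ⇒  inside

inside=yes margin=14296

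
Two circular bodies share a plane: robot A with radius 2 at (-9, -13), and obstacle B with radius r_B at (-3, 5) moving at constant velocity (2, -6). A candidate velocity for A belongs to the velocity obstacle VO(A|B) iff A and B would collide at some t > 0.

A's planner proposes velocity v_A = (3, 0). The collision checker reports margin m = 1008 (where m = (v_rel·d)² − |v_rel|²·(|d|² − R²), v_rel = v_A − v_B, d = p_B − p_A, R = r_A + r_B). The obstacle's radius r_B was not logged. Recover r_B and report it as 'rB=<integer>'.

m = 1008
d = (6, 18);  v_rel = (1, 6),  |v_rel|² = 37
v_rel×d = (1)·(18) − (6)·(6) = -18
since m = R²·37 − (-18)²:  R² = (324 + 1008) / 37 = 36
R = √36 = 6  ⇒  r_B = 6 − 2 = 4

rB=4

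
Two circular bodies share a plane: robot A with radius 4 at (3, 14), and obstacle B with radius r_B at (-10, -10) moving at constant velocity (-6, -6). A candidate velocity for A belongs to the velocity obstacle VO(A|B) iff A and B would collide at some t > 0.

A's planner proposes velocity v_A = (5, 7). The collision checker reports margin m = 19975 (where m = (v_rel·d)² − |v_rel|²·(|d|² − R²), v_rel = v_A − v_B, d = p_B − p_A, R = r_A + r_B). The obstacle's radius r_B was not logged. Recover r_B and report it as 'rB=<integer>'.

m = 19975
d = (-13, -24);  v_rel = (11, 13),  |v_rel|² = 290
v_rel×d = (11)·(-24) − (13)·(-13) = -95
since m = R²·290 − (-95)²:  R² = (9025 + 19975) / 290 = 100
R = √100 = 10  ⇒  r_B = 10 − 4 = 6

rB=6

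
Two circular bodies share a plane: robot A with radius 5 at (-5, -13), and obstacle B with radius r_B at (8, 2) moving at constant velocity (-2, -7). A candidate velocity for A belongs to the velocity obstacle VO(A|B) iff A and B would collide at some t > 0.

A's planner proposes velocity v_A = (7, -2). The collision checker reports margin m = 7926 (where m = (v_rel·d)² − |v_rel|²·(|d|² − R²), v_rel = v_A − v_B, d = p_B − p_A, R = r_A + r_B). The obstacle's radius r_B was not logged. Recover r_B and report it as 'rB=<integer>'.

m = 7926
d = (13, 15);  v_rel = (9, 5),  |v_rel|² = 106
v_rel×d = (9)·(15) − (5)·(13) = 70
since m = R²·106 − 70²:  R² = (4900 + 7926) / 106 = 121
R = √121 = 11  ⇒  r_B = 11 − 5 = 6

rB=6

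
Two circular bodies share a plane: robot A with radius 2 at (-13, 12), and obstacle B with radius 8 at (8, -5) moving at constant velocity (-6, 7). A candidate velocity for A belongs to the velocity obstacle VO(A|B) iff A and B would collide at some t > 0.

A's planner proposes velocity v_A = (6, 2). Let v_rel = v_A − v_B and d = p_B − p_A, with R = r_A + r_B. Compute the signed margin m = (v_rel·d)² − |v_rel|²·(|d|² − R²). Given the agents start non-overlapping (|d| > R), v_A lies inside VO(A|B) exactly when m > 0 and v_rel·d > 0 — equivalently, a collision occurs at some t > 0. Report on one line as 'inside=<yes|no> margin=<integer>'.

d = (21, -17),  |d|² = 730;  R = 2+8 = 10,  c = 730−10² = 630
v_rel = (12, -5),  |v_rel|² = 169;  v_rel·d = (12)·(21) + (-5)·(-17) = 337
169·t² − 674·t + 630 = 0  ⇒  m = 337² − 169·630 = 7099
m = 7099 > 0,  v_rel·d = 337 > 0  ⇒  inside

inside=yes margin=7099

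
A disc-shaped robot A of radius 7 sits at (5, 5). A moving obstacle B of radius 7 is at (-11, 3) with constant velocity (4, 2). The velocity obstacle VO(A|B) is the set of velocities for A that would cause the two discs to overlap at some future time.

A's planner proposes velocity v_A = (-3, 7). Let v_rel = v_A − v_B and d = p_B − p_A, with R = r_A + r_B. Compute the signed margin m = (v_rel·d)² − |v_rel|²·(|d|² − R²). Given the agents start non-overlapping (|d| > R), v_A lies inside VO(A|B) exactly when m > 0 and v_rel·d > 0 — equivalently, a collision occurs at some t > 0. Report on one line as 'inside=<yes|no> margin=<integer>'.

d = (-16, -2),  |d|² = 260;  R = 7+7 = 14,  c = 260−14² = 64
v_rel = (-7, 5),  |v_rel|² = 74;  v_rel·d = (-7)·(-16) + (5)·(-2) = 102
74·t² − 204·t + 64 = 0  ⇒  m = 102² − 74·64 = 5668
m = 5668 > 0,  v_rel·d = 102 > 0  ⇒  inside

inside=yes margin=5668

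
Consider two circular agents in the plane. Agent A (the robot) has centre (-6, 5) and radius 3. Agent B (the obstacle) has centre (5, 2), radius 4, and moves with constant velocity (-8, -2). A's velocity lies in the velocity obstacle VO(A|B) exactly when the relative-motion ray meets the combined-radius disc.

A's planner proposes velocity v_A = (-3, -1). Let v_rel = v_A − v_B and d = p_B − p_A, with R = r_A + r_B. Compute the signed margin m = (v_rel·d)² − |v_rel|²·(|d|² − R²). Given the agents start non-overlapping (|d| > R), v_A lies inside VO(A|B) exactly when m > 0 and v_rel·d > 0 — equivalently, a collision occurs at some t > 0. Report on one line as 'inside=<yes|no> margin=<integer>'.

d = (11, -3),  |d|² = 130;  R = 3+4 = 7,  c = 130−7² = 81
v_rel = (5, 1),  |v_rel|² = 26;  v_rel·d = (5)·(11) + (1)·(-3) = 52
26·t² − 104·t + 81 = 0  ⇒  m = 52² − 26·81 = 598
m = 598 > 0,  v_rel·d = 52 > 0  ⇒  inside

inside=yes margin=598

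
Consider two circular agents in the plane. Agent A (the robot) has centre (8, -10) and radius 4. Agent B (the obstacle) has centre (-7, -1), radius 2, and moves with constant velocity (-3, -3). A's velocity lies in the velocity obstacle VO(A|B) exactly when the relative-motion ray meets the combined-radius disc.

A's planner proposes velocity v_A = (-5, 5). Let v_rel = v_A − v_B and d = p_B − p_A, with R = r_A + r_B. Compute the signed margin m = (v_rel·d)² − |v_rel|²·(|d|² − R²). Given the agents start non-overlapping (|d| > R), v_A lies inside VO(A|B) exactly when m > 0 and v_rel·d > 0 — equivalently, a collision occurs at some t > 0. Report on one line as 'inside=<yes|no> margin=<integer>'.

d = (-15, 9),  |d|² = 306;  R = 4+2 = 6,  c = 306−6² = 270
v_rel = (-2, 8),  |v_rel|² = 68;  v_rel·d = (-2)·(-15) + (8)·(9) = 102
68·t² − 204·t + 270 = 0  ⇒  m = 102² − 68·270 = -7956
m = -7956 < 0,  v_rel·d = 102 > 0  ⇒  outside

inside=no margin=-7956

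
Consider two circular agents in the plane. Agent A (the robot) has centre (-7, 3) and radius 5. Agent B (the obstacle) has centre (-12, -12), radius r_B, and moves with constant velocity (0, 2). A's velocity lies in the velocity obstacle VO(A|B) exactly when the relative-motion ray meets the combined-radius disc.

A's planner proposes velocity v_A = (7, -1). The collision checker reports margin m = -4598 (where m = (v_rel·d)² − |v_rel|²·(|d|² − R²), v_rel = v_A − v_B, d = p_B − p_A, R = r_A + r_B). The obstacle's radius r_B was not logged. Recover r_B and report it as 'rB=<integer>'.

m = -4598
d = (-5, -15);  v_rel = (7, -3),  |v_rel|² = 58
v_rel×d = (7)·(-15) − (-3)·(-5) = -120
since m = R²·58 − (-120)²:  R² = (14400 + -4598) / 58 = 169
R = √169 = 13  ⇒  r_B = 13 − 5 = 8

rB=8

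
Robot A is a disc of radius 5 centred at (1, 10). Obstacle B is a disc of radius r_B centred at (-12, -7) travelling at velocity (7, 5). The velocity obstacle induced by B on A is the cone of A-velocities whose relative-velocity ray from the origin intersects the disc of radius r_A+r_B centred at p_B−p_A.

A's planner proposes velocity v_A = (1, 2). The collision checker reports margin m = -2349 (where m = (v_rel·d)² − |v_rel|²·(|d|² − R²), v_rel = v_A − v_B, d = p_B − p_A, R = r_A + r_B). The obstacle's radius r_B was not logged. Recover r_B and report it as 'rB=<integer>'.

m = -2349
d = (-13, -17);  v_rel = (-6, -3),  |v_rel|² = 45
v_rel×d = (-6)·(-17) − (-3)·(-13) = 63
since m = R²·45 − 63²:  R² = (3969 + -2349) / 45 = 36
R = √36 = 6  ⇒  r_B = 6 − 5 = 1

rB=1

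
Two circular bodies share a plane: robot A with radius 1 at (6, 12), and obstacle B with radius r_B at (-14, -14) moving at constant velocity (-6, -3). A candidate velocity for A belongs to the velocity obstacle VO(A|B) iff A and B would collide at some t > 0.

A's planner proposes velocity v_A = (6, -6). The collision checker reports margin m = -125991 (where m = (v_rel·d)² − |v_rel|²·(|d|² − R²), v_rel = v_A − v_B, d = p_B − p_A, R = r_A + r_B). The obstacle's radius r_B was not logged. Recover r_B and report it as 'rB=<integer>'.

m = -125991
d = (-20, -26);  v_rel = (12, -3),  |v_rel|² = 153
v_rel×d = (12)·(-26) − (-3)·(-20) = -372
since m = R²·153 − (-372)²:  R² = (138384 + -125991) / 153 = 81
R = √81 = 9  ⇒  r_B = 9 − 1 = 8

rB=8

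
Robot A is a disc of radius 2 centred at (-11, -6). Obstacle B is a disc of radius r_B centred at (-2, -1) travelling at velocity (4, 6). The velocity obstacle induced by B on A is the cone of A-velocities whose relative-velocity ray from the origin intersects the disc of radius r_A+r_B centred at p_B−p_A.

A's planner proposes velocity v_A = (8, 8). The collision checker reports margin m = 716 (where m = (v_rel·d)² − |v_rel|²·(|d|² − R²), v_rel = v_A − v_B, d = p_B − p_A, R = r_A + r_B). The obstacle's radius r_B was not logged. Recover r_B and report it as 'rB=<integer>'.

m = 716
d = (9, 5);  v_rel = (4, 2),  |v_rel|² = 20
v_rel×d = (4)·(5) − (2)·(9) = 2
since m = R²·20 − 2²:  R² = (4 + 716) / 20 = 36
R = √36 = 6  ⇒  r_B = 6 − 2 = 4

rB=4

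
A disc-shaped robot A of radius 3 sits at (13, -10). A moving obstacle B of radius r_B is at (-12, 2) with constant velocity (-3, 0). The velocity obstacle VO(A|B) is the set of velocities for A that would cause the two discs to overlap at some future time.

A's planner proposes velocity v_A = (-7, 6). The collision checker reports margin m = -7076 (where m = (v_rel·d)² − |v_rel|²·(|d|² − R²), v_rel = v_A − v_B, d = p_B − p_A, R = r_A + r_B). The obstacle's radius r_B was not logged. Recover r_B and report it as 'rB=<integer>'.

m = -7076
d = (-25, 12);  v_rel = (-4, 6),  |v_rel|² = 52
v_rel×d = (-4)·(12) − (6)·(-25) = 102
since m = R²·52 − 102²:  R² = (10404 + -7076) / 52 = 64
R = √64 = 8  ⇒  r_B = 8 − 3 = 5

rB=5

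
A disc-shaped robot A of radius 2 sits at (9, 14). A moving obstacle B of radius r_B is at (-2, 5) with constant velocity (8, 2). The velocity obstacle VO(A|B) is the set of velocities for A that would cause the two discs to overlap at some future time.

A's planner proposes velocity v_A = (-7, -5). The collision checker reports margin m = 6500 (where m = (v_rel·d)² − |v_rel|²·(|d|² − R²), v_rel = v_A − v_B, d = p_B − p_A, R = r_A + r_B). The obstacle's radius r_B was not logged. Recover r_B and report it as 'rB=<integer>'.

m = 6500
d = (-11, -9);  v_rel = (-15, -7),  |v_rel|² = 274
v_rel×d = (-15)·(-9) − (-7)·(-11) = 58
since m = R²·274 − 58²:  R² = (3364 + 6500) / 274 = 36
R = √36 = 6  ⇒  r_B = 6 − 2 = 4

rB=4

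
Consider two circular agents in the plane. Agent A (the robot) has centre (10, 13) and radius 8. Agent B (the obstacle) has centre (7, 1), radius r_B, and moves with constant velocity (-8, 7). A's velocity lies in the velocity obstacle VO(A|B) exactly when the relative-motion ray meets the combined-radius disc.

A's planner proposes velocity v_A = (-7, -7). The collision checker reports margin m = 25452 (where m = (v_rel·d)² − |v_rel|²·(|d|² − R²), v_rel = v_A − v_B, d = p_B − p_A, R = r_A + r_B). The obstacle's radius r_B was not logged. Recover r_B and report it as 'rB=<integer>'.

m = 25452
d = (-3, -12);  v_rel = (1, -14),  |v_rel|² = 197
v_rel×d = (1)·(-12) − (-14)·(-3) = -54
since m = R²·197 − (-54)²:  R² = (2916 + 25452) / 197 = 144
R = √144 = 12  ⇒  r_B = 12 − 8 = 4

rB=4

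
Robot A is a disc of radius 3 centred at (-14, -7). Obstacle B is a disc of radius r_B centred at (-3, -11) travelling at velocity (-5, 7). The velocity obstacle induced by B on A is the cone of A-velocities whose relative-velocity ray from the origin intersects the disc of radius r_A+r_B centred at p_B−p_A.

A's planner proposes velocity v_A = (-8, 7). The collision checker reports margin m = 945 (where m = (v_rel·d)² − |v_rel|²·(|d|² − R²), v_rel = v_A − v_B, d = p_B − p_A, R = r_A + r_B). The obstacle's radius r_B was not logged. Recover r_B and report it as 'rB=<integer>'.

m = 945
d = (11, -4);  v_rel = (-3, 0),  |v_rel|² = 9
v_rel×d = (-3)·(-4) − (0)·(11) = 12
since m = R²·9 − 12²:  R² = (144 + 945) / 9 = 121
R = √121 = 11  ⇒  r_B = 11 − 3 = 8

rB=8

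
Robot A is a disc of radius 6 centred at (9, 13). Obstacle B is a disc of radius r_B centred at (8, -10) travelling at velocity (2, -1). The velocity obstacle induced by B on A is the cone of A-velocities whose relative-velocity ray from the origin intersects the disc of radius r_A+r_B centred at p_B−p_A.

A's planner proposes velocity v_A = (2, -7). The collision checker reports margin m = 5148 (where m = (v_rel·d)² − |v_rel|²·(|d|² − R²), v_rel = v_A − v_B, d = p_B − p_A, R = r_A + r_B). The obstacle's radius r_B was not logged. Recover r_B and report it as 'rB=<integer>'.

m = 5148
d = (-1, -23);  v_rel = (0, -6),  |v_rel|² = 36
v_rel×d = (0)·(-23) − (-6)·(-1) = -6
since m = R²·36 − (-6)²:  R² = (36 + 5148) / 36 = 144
R = √144 = 12  ⇒  r_B = 12 − 6 = 6

rB=6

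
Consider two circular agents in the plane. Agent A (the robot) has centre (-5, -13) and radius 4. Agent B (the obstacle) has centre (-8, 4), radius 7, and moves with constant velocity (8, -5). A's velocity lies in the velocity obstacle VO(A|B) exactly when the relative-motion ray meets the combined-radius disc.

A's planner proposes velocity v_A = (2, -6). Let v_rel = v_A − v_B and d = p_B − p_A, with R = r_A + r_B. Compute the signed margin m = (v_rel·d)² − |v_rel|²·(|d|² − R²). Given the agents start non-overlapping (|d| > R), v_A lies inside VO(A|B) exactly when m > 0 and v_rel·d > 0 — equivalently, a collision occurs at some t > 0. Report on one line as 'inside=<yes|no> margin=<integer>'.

d = (-3, 17),  |d|² = 298;  R = 4+7 = 11,  c = 298−11² = 177
v_rel = (-6, -1),  |v_rel|² = 37;  v_rel·d = (-6)·(-3) + (-1)·(17) = 1
37·t² − 2·t + 177 = 0  ⇒  m = 1² − 37·177 = -6548
m = -6548 < 0,  v_rel·d = 1 > 0  ⇒  outside

inside=no margin=-6548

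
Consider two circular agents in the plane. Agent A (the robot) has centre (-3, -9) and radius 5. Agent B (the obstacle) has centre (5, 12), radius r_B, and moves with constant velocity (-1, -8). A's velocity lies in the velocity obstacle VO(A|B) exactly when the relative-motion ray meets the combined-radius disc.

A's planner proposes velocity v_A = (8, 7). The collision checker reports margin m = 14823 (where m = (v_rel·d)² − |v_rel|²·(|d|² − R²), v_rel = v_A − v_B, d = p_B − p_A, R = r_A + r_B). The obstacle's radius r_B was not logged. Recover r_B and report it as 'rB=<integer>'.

m = 14823
d = (8, 21);  v_rel = (9, 15),  |v_rel|² = 306
v_rel×d = (9)·(21) − (15)·(8) = 69
since m = R²·306 − 69²:  R² = (4761 + 14823) / 306 = 64
R = √64 = 8  ⇒  r_B = 8 − 5 = 3

rB=3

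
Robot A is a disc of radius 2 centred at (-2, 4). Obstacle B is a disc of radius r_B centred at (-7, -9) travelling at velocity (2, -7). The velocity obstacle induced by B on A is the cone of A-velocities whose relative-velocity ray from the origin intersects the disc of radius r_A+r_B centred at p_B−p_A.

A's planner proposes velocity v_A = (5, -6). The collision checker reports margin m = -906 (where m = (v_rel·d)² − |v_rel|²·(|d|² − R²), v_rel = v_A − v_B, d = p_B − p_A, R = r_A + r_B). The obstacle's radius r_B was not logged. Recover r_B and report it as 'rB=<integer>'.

m = -906
d = (-5, -13);  v_rel = (3, 1),  |v_rel|² = 10
v_rel×d = (3)·(-13) − (1)·(-5) = -34
since m = R²·10 − (-34)²:  R² = (1156 + -906) / 10 = 25
R = √25 = 5  ⇒  r_B = 5 − 2 = 3

rB=3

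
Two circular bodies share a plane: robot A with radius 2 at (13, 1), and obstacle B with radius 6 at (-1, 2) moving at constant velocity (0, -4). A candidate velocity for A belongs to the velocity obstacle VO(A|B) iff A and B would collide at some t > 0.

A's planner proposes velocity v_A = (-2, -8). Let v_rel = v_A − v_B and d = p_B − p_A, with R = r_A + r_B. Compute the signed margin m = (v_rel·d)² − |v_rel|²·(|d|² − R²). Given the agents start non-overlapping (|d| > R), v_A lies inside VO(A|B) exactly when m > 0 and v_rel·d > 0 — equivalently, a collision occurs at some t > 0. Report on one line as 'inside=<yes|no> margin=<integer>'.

d = (-14, 1),  |d|² = 197;  R = 2+6 = 8,  c = 197−8² = 133
v_rel = (-2, -4),  |v_rel|² = 20;  v_rel·d = (-2)·(-14) + (-4)·(1) = 24
20·t² − 48·t + 133 = 0  ⇒  m = 24² − 20·133 = -2084
m = -2084 < 0,  v_rel·d = 24 > 0  ⇒  outside

inside=no margin=-2084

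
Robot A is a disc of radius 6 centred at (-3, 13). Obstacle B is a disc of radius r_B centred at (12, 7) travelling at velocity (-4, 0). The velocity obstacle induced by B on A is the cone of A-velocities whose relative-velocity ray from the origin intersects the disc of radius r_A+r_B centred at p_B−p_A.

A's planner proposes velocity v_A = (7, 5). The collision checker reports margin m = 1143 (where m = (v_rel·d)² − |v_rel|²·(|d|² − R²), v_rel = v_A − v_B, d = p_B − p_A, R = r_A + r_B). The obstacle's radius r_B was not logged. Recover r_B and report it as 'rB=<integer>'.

m = 1143
d = (15, -6);  v_rel = (11, 5),  |v_rel|² = 146
v_rel×d = (11)·(-6) − (5)·(15) = -141
since m = R²·146 − (-141)²:  R² = (19881 + 1143) / 146 = 144
R = √144 = 12  ⇒  r_B = 12 − 6 = 6

rB=6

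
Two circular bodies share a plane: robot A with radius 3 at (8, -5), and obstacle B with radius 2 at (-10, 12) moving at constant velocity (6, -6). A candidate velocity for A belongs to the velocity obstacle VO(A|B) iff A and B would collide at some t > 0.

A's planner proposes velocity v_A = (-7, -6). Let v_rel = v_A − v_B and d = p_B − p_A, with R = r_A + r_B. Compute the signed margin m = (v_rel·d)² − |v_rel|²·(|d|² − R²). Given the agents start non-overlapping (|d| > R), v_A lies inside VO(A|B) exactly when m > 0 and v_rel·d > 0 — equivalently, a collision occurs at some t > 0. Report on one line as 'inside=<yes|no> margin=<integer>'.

d = (-18, 17),  |d|² = 613;  R = 3+2 = 5,  c = 613−5² = 588
v_rel = (-13, 0),  |v_rel|² = 169;  v_rel·d = (-13)·(-18) + (0)·(17) = 234
169·t² − 468·t + 588 = 0  ⇒  m = 234² − 169·588 = -44616
m = -44616 < 0,  v_rel·d = 234 > 0  ⇒  outside

inside=no margin=-44616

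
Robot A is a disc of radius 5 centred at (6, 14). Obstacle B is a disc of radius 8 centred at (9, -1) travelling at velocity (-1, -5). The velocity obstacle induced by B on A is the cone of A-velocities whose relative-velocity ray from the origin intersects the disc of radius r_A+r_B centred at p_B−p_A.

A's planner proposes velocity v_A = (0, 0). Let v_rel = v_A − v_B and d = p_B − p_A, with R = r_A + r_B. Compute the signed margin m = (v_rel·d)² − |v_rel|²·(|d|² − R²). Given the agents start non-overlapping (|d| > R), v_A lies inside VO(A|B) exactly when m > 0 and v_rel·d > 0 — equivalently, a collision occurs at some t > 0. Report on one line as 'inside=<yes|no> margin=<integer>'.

d = (3, -15),  |d|² = 234;  R = 5+8 = 13,  c = 234−13² = 65
v_rel = (1, 5),  |v_rel|² = 26;  v_rel·d = (1)·(3) + (5)·(-15) = -72
26·t² + 144·t + 65 = 0  ⇒  m = (-72)² − 26·65 = 3494
m = 3494 > 0,  v_rel·d = -72 < 0  ⇒  outside

inside=no margin=3494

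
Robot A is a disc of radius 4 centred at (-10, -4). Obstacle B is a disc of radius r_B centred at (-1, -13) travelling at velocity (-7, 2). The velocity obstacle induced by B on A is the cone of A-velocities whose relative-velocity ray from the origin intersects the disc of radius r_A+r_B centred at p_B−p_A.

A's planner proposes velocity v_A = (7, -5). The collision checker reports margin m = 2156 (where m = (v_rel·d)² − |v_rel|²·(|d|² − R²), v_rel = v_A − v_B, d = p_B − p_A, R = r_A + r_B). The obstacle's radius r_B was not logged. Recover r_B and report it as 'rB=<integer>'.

m = 2156
d = (9, -9);  v_rel = (14, -7),  |v_rel|² = 245
v_rel×d = (14)·(-9) − (-7)·(9) = -63
since m = R²·245 − (-63)²:  R² = (3969 + 2156) / 245 = 25
R = √25 = 5  ⇒  r_B = 5 − 4 = 1

rB=1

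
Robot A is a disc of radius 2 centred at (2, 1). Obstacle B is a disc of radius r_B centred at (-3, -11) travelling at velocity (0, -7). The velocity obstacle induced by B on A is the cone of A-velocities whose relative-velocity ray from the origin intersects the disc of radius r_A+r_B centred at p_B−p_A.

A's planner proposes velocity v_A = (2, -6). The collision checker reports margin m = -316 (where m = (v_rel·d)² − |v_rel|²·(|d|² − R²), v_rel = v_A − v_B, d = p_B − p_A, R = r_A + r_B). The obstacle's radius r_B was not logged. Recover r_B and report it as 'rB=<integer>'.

m = -316
d = (-5, -12);  v_rel = (2, 1),  |v_rel|² = 5
v_rel×d = (2)·(-12) − (1)·(-5) = -19
since m = R²·5 − (-19)²:  R² = (361 + -316) / 5 = 9
R = √9 = 3  ⇒  r_B = 3 − 2 = 1

rB=1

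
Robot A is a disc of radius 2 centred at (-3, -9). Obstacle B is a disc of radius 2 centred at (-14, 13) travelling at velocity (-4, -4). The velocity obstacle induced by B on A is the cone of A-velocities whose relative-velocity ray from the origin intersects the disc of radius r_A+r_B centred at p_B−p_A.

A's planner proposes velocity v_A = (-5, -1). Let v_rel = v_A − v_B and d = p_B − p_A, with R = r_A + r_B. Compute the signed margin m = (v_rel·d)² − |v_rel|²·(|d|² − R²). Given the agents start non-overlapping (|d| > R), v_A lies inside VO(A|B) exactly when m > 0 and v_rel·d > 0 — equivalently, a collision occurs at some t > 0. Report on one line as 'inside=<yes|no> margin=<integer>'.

d = (-11, 22),  |d|² = 605;  R = 2+2 = 4,  c = 605−4² = 589
v_rel = (-1, 3),  |v_rel|² = 10;  v_rel·d = (-1)·(-11) + (3)·(22) = 77
10·t² − 154·t + 589 = 0  ⇒  m = 77² − 10·589 = 39
m = 39 > 0,  v_rel·d = 77 > 0  ⇒  inside

inside=yes margin=39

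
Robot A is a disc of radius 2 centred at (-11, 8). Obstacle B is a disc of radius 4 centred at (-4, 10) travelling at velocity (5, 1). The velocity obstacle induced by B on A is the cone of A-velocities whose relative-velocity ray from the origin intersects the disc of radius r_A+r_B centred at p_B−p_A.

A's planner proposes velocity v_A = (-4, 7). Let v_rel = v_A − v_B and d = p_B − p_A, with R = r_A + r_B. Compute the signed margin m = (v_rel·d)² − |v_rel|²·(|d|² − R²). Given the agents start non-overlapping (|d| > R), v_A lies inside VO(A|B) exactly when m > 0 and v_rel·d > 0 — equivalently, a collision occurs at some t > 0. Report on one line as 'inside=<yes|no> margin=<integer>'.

d = (7, 2),  |d|² = 53;  R = 2+4 = 6,  c = 53−6² = 17
v_rel = (-9, 6),  |v_rel|² = 117;  v_rel·d = (-9)·(7) + (6)·(2) = -51
117·t² + 102·t + 17 = 0  ⇒  m = (-51)² − 117·17 = 612
m = 612 > 0,  v_rel·d = -51 < 0  ⇒  outside

inside=no margin=612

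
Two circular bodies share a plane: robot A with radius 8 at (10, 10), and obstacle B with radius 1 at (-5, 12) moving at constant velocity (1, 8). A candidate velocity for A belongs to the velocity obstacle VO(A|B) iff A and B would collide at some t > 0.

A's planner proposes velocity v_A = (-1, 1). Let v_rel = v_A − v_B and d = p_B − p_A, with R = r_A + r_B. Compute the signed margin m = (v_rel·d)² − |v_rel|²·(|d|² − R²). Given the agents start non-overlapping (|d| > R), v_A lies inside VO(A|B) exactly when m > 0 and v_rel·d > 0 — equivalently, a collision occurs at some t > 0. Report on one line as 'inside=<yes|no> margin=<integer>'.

d = (-15, 2),  |d|² = 229;  R = 8+1 = 9,  c = 229−9² = 148
v_rel = (-2, -7),  |v_rel|² = 53;  v_rel·d = (-2)·(-15) + (-7)·(2) = 16
53·t² − 32·t + 148 = 0  ⇒  m = 16² − 53·148 = -7588
m = -7588 < 0,  v_rel·d = 16 > 0  ⇒  outside

inside=no margin=-7588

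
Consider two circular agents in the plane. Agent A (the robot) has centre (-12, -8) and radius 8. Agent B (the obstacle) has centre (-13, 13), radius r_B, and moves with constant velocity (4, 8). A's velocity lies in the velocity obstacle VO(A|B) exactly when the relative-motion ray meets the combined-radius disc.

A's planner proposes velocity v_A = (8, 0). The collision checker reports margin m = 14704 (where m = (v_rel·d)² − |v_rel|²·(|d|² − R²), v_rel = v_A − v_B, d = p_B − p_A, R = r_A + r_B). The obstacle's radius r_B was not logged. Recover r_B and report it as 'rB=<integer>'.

m = 14704
d = (-1, 21);  v_rel = (4, -8),  |v_rel|² = 80
v_rel×d = (4)·(21) − (-8)·(-1) = 76
since m = R²·80 − 76²:  R² = (5776 + 14704) / 80 = 256
R = √256 = 16  ⇒  r_B = 16 − 8 = 8

rB=8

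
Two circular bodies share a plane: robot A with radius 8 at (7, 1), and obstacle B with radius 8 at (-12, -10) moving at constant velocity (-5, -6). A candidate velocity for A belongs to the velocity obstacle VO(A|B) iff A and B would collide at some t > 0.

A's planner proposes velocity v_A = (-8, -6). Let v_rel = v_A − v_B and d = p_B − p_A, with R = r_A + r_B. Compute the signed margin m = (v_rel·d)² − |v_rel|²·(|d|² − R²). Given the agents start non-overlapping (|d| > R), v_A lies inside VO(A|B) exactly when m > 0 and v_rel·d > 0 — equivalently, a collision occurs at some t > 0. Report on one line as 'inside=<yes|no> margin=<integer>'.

d = (-19, -11),  |d|² = 482;  R = 8+8 = 16,  c = 482−16² = 226
v_rel = (-3, 0),  |v_rel|² = 9;  v_rel·d = (-3)·(-19) + (0)·(-11) = 57
9·t² − 114·t + 226 = 0  ⇒  m = 57² − 9·226 = 1215
m = 1215 > 0,  v_rel·d = 57 > 0  ⇒  inside

inside=yes margin=1215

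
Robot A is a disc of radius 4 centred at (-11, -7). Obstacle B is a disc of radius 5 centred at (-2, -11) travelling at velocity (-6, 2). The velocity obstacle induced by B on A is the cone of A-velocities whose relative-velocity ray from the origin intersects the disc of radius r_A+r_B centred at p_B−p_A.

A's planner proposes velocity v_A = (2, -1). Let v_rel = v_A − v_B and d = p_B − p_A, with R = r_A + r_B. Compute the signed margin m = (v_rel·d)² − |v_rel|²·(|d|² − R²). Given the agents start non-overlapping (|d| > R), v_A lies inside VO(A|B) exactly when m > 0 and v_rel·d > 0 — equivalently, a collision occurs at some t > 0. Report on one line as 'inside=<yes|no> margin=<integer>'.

d = (9, -4),  |d|² = 97;  R = 4+5 = 9,  c = 97−9² = 16
v_rel = (8, -3),  |v_rel|² = 73;  v_rel·d = (8)·(9) + (-3)·(-4) = 84
73·t² − 168·t + 16 = 0  ⇒  m = 84² − 73·16 = 5888
m = 5888 > 0,  v_rel·d = 84 > 0  ⇒  inside

inside=yes margin=5888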